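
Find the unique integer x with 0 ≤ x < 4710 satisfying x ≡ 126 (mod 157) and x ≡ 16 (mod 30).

Write x = 126 + 157·k. Then 157·k ≡ 16 − 126 ≡ 10 (mod 30).
Need 157⁻¹ mod 30. Extended Euclid on (30, 7):
30 = 4*7 + 2
7 = 3*2 + 1
2 = 2*1 + 0
Back-substitute:
1 = 7 − 3·2
1 = −3·30 + 13·7
157⁻¹ ≡ 13 (mod 30), so k ≡ 13·10 ≡ 10 (mod 30).
x = 126 + 157·10 = 1696.

1696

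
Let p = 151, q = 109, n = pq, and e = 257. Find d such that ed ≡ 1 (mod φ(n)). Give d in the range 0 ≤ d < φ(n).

3593

φ(n) = (p−1)(q−1) = 150·108 = 16200.
Need d with 257·d ≡ 1 (mod 16200). Apply the extended Euclidean algorithm:
16200 = 63*257 + 9
257 = 28*9 + 5
9 = 1*5 + 4
5 = 1*4 + 1
4 = 4*1 + 0
Back-substitute:
1 = 5 − 4
1 = −9 + 2·5
1 = 2·257 − 57·9
1 = −57·16200 + 3593·257
So 257·3593 ≡ 1 (mod 16200), hence d = 3593.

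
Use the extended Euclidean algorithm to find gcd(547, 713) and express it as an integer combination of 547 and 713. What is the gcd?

1

Repeated division:
713 = 1·547 + 166
547 = 3·166 + 49
166 = 3·49 + 19
49 = 2·19 + 11
19 = 1·11 + 8
11 = 1·8 + 3
8 = 2·3 + 2
3 = 1·2 + 1
2 = 2·1 + 0
gcd(547, 713) = 1.
Back-substituting:
1 = 3 − 2
1 = −8 + 3·3
1 = 3·11 − 4·8
1 = −4·19 + 7·11
1 = 7·49 − 18·19
1 = −18·166 + 61·49
1 = 61·547 − 201·166
1 = −201·713 + 262·547
So 1 = (-201)·713 + (262)·547.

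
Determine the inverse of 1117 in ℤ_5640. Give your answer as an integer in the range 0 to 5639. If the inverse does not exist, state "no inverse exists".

1333

Apply the Euclidean algorithm to 5640 and 1117:
5640 = 5·1117 + 55
1117 = 20·55 + 17
55 = 3·17 + 4
17 = 4·4 + 1
4 = 4·1 + 0
gcd = 1, so the inverse exists. Back-substitute:
1 = 17 − 4·4
1 = −4·55 + 13·17
1 = 13·1117 − 264·55
1 = −264·5640 + 1333·1117
So 1117·1333 ≡ 1 (mod 5640).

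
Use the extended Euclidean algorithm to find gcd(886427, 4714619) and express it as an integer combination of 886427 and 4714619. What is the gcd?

Euclidean algorithm:
4714619 = 5·886427 + 282484
886427 = 3·282484 + 38975
282484 = 7·38975 + 9659
38975 = 4·9659 + 339
9659 = 28·339 + 167
339 = 2·167 + 5
167 = 33·5 + 2
5 = 2·2 + 1
2 = 2·1 + 0
gcd(886427, 4714619) = 1.
Back-substituting:
1 = 5 − 2·2
1 = −2·167 + 67·5
1 = 67·339 − 136·167
1 = −136·9659 + 3875·339
1 = 3875·38975 − 15636·9659
1 = −15636·282484 + 113327·38975
1 = 113327·886427 − 355617·282484
1 = −355617·4714619 + 1891412·886427
So 1 = (-355617)·4714619 + (1891412)·886427.

1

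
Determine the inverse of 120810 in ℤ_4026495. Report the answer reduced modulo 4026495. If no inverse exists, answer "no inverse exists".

Euclidean algorithm on 4026495, 120810:
4026495 = 33×120810 + 39765
120810 = 3×39765 + 1515
39765 = 26×1515 + 375
1515 = 4×375 + 15
375 = 25×15 + 0
The gcd is 15, not 1, hence no inverse exists.

no inverse exists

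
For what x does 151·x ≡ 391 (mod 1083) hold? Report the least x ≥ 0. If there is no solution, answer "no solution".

First find gcd(151, 1083):
1083 = 7*151 + 26
151 = 5*26 + 21
26 = 1*21 + 5
21 = 4*5 + 1
5 = 5*1 + 0
gcd = 1, so a unique solution mod 1083 exists.
Back-substitute for the Bézout coefficients:
1 = 21 − 4·5
1 = −4·26 + 5·21
1 = 5·151 − 29·26
1 = −29·1083 + 208·151
So 151·(208) ≡ 1 (mod 1083), giving 151⁻¹ ≡ 208.
x ≡ 151⁻¹·391 ≡ 208·391 ≡ 103 (mod 1083).

103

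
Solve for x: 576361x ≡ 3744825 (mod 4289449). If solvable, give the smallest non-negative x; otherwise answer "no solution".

3212466

First find gcd(576361, 4289449):
4289449 = 7*576361 + 254922
576361 = 2*254922 + 66517
254922 = 3*66517 + 55371
66517 = 1*55371 + 11146
55371 = 4*11146 + 10787
11146 = 1*10787 + 359
10787 = 30*359 + 17
359 = 21*17 + 2
17 = 8*2 + 1
2 = 2*1 + 0
gcd = 1, so a unique solution mod 4289449 exists.
Back-substitute for the Bézout coefficients:
1 = 17 − 8·2
1 = −8·359 + 169·17
1 = 169·10787 − 5078·359
1 = −5078·11146 + 5247·10787
1 = 5247·55371 − 26066·11146
1 = −26066·66517 + 31313·55371
1 = 31313·254922 − 120005·66517
1 = −120005·576361 + 271323·254922
1 = 271323·4289449 − 2019266·576361
So 576361·(-2019266) ≡ 1 (mod 4289449), giving 576361⁻¹ ≡ 2270183.
x ≡ 576361⁻¹·3744825 ≡ 2270183·3744825 ≡ 3212466 (mod 4289449).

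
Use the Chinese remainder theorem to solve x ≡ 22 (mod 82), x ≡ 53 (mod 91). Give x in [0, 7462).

Write x = 22 + 82·k. Then 82·k ≡ 53 − 22 ≡ 31 (mod 91).
Need 82⁻¹ mod 91. Extended Euclid on (91, 82):
91 = 1·82 + 9
82 = 9·9 + 1
9 = 9·1 + 0
Back-substitute:
1 = 82 − 9·9
1 = −9·91 + 10·82
82⁻¹ ≡ 10 (mod 91), so k ≡ 10·31 ≡ 37 (mod 91).
x = 22 + 82·37 = 3056.

3056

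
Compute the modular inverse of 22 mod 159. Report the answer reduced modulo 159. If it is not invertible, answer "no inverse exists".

Extended Euclidean algorithm:
159 = 7·22 + 5
22 = 4·5 + 2
5 = 2·2 + 1
2 = 2·1 + 0
Since gcd(22, 159) = 1, back-substitute to write 1 as a combination:
1 = 5 − 2·2
1 = −2·22 + 9·5
1 = 9·159 − 65·22
So 22·(-65) ≡ 1 (mod 159), and -65 ≡ 94 (mod 159).

94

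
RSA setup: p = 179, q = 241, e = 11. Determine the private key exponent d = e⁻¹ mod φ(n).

11651

φ(n) = (p−1)(q−1) = 178·240 = 42720.
Need d with 11·d ≡ 1 (mod 42720). Apply the extended Euclidean algorithm:
42720 = 3883×11 + 7
11 = 1×7 + 4
7 = 1×4 + 3
4 = 1×3 + 1
3 = 3×1 + 0
Back-substitute:
1 = 4 − 3
1 = −7 + 2·4
1 = 2·11 − 3·7
1 = −3·42720 + 11651·11
So 11·11651 ≡ 1 (mod 42720), hence d = 11651.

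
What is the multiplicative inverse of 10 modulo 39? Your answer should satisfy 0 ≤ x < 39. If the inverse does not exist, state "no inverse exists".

Extended Euclidean algorithm:
39 = 3×10 + 9
10 = 1×9 + 1
9 = 9×1 + 0
Since gcd(10, 39) = 1, back-substitute to write 1 as a combination:
1 = 10 − 9
1 = −39 + 4·10
So 10·4 ≡ 1 (mod 39).

4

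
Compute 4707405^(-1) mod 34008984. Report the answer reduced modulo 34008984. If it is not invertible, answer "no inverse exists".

Compute gcd(4707405, 34008984):
34008984 = 7·4707405 + 1057149
4707405 = 4·1057149 + 478809
1057149 = 2·478809 + 99531
478809 = 4·99531 + 80685
99531 = 1·80685 + 18846
80685 = 4·18846 + 5301
18846 = 3·5301 + 2943
5301 = 1·2943 + 2358
2943 = 1·2358 + 585
2358 = 4·585 + 18
585 = 32·18 + 9
18 = 2·9 + 0
Since gcd = 9 > 1, 4707405 is not a unit mod 34008984.

no inverse exists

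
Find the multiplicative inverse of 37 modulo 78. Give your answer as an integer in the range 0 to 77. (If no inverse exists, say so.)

19

gcd(78, 37) by repeated division:
78 = 2·37 + 4
37 = 9·4 + 1
4 = 4·1 + 0
gcd = 1, so the inverse exists. Back-substitute:
1 = 37 − 9·4
1 = −9·78 + 19·37
So 37·19 ≡ 1 (mod 78).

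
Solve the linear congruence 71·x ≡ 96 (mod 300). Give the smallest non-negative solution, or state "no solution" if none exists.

276

First find gcd(71, 300):
300 = 4·71 + 16
71 = 4·16 + 7
16 = 2·7 + 2
7 = 3·2 + 1
2 = 2·1 + 0
gcd = 1, so a unique solution mod 300 exists.
Back-substitute for the Bézout coefficients:
1 = 7 − 3·2
1 = −3·16 + 7·7
1 = 7·71 − 31·16
1 = −31·300 + 131·71
So 71·(131) ≡ 1 (mod 300), giving 71⁻¹ ≡ 131.
x ≡ 71⁻¹·96 ≡ 131·96 ≡ 276 (mod 300).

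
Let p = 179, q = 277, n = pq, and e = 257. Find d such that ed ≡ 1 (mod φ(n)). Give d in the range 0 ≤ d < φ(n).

φ(n) = (p−1)(q−1) = 178·276 = 49128.
Need d with 257·d ≡ 1 (mod 49128). Apply the extended Euclidean algorithm:
49128 = 191·257 + 41
257 = 6·41 + 11
41 = 3·11 + 8
11 = 1·8 + 3
8 = 2·3 + 2
3 = 1·2 + 1
2 = 2·1 + 0
Back-substitute:
1 = 3 − 2
1 = −8 + 3·3
1 = 3·11 − 4·8
1 = −4·41 + 15·11
1 = 15·257 − 94·41
1 = −94·49128 + 17969·257
So 257·17969 ≡ 1 (mod 49128), hence d = 17969.

17969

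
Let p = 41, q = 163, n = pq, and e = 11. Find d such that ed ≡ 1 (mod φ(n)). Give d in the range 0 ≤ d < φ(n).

5891

φ(n) = (p−1)(q−1) = 40·162 = 6480.
Need d with 11·d ≡ 1 (mod 6480). Apply the extended Euclidean algorithm:
6480 = 589·11 + 1
11 = 11·1 + 0
Back-substitute:
1 = 6480 − 589·11
So 11·(-589) ≡ 1 (mod 6480), hence d ≡ -589 ≡ 5891 (mod 6480).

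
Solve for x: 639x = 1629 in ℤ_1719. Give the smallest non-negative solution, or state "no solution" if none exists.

First find gcd(639, 1719):
1719 = 2×639 + 441
639 = 1×441 + 198
441 = 2×198 + 45
198 = 4×45 + 18
45 = 2×18 + 9
18 = 2×9 + 0
gcd = 9 and 9 | 1629, so solutions exist. Divide through by 9: 71x ≡ 181 (mod 191).
Now find 71⁻¹ mod 191:
191 = 2×71 + 49
71 = 1×49 + 22
49 = 2×22 + 5
22 = 4×5 + 2
5 = 2×2 + 1
2 = 2×1 + 0
Back-substitute:
1 = 5 − 2·2
1 = −2·22 + 9·5
1 = 9·49 − 20·22
1 = −20·71 + 29·49
1 = 29·191 − 78·71
So 71·(-78) ≡ 1 (mod 191), i.e. 71⁻¹ ≡ 113.
Then x ≡ 113·181 ≡ 16 (mod 191); the smallest non-negative solution is x = 16.

16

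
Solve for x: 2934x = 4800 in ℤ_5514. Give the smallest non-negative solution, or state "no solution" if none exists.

105

First find gcd(2934, 5514):
5514 = 1×2934 + 2580
2934 = 1×2580 + 354
2580 = 7×354 + 102
354 = 3×102 + 48
102 = 2×48 + 6
48 = 8×6 + 0
gcd = 6 and 6 | 4800, so solutions exist. Divide through by 6: 489x ≡ 800 (mod 919).
Now find 489⁻¹ mod 919:
919 = 1·489 + 430
489 = 1·430 + 59
430 = 7·59 + 17
59 = 3·17 + 8
17 = 2·8 + 1
8 = 8·1 + 0
Back-substitute:
1 = 17 − 2·8
1 = −2·59 + 7·17
1 = 7·430 − 51·59
1 = −51·489 + 58·430
1 = 58·919 − 109·489
So 489·(-109) ≡ 1 (mod 919), i.e. 489⁻¹ ≡ 810.
Then x ≡ 810·800 ≡ 105 (mod 919); the smallest non-negative solution is x = 105.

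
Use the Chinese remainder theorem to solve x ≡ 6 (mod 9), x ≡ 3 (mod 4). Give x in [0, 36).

Write x = 6 + 9·k. Then 9·k ≡ 3 − 6 ≡ 1 (mod 4).
Need 9⁻¹ mod 4. Extended Euclid on (4, 1):
4 = 4*1 + 0
9⁻¹ ≡ 1 (mod 4), so k ≡ 1·1 ≡ 1 (mod 4).
x = 6 + 9·1 = 15.

15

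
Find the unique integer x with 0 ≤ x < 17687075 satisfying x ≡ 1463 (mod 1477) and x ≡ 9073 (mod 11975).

3996748

Write x = 1463 + 1477·k. Then 1477·k ≡ 9073 − 1463 ≡ 7610 (mod 11975).
Need 1477⁻¹ mod 11975. Extended Euclid on (11975, 1477):
11975 = 8*1477 + 159
1477 = 9*159 + 46
159 = 3*46 + 21
46 = 2*21 + 4
21 = 5*4 + 1
4 = 4*1 + 0
Back-substitute:
1 = 21 − 5·4
1 = −5·46 + 11·21
1 = 11·159 − 38·46
1 = −38·1477 + 353·159
1 = 353·11975 − 2862·1477
1477⁻¹ ≡ 9113 (mod 11975), so k ≡ 9113·7610 ≡ 2705 (mod 11975).
x = 1463 + 1477·2705 = 3996748.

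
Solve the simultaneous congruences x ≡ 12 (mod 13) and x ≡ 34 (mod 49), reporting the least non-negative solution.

181

Write x = 12 + 13·k. Then 13·k ≡ 34 − 12 ≡ 22 (mod 49).
Need 13⁻¹ mod 49. Extended Euclid on (49, 13):
49 = 3*13 + 10
13 = 1*10 + 3
10 = 3*3 + 1
3 = 3*1 + 0
Back-substitute:
1 = 10 − 3·3
1 = −3·13 + 4·10
1 = 4·49 − 15·13
13⁻¹ ≡ 34 (mod 49), so k ≡ 34·22 ≡ 13 (mod 49).
x = 12 + 13·13 = 181.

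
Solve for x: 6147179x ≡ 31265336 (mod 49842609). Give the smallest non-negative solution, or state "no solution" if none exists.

7993450

First find gcd(6147179, 49842609):
49842609 = 8×6147179 + 665177
6147179 = 9×665177 + 160586
665177 = 4×160586 + 22833
160586 = 7×22833 + 755
22833 = 30×755 + 183
755 = 4×183 + 23
183 = 7×23 + 22
23 = 1×22 + 1
22 = 22×1 + 0
gcd = 1, so a unique solution mod 49842609 exists.
Back-substitute for the Bézout coefficients:
1 = 23 − 22
1 = −183 + 8·23
1 = 8·755 − 33·183
1 = −33·22833 + 998·755
1 = 998·160586 − 7019·22833
1 = −7019·665177 + 29074·160586
1 = 29074·6147179 − 268685·665177
1 = −268685·49842609 + 2178554·6147179
So 6147179·(2178554) ≡ 1 (mod 49842609), giving 6147179⁻¹ ≡ 2178554.
x ≡ 6147179⁻¹·31265336 ≡ 2178554·31265336 ≡ 7993450 (mod 49842609).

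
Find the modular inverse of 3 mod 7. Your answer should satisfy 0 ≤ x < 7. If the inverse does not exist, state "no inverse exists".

5

Extended Euclidean algorithm:
7 = 2×3 + 1
3 = 3×1 + 0
gcd = 1, so the inverse exists. Back-substitute:
1 = 7 − 2·3
Hence 3⁻¹ ≡ -2 ≡ 5 (mod 7).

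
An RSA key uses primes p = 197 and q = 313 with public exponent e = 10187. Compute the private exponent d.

46883

φ(n) = (p−1)(q−1) = 196·312 = 61152.
Need d with 10187·d ≡ 1 (mod 61152). Apply the extended Euclidean algorithm:
61152 = 6×10187 + 30
10187 = 339×30 + 17
30 = 1×17 + 13
17 = 1×13 + 4
13 = 3×4 + 1
4 = 4×1 + 0
Back-substitute:
1 = 13 − 3·4
1 = −3·17 + 4·13
1 = 4·30 − 7·17
1 = −7·10187 + 2377·30
1 = 2377·61152 − 14269·10187
So 10187·(-14269) ≡ 1 (mod 61152), hence d ≡ -14269 ≡ 46883 (mod 61152).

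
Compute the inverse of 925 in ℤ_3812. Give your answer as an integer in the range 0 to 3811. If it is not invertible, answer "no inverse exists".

Run Euclid on (3812, 925):
3812 = 4*925 + 112
925 = 8*112 + 29
112 = 3*29 + 25
29 = 1*25 + 4
25 = 6*4 + 1
4 = 4*1 + 0
The gcd is 1. Working backward:
1 = 25 − 6·4
1 = −6·29 + 7·25
1 = 7·112 − 27·29
1 = −27·925 + 223·112
1 = 223·3812 − 919·925
So 925·(-919) ≡ 1 (mod 3812), and -919 ≡ 2893 (mod 3812).

2893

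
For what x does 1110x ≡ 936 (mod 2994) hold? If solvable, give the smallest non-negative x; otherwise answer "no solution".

44

First find gcd(1110, 2994):
2994 = 2*1110 + 774
1110 = 1*774 + 336
774 = 2*336 + 102
336 = 3*102 + 30
102 = 3*30 + 12
30 = 2*12 + 6
12 = 2*6 + 0
gcd = 6 and 6 | 936, so solutions exist. Divide through by 6: 185x ≡ 156 (mod 499).
Now find 185⁻¹ mod 499:
499 = 2*185 + 129
185 = 1*129 + 56
129 = 2*56 + 17
56 = 3*17 + 5
17 = 3*5 + 2
5 = 2*2 + 1
2 = 2*1 + 0
Back-substitute:
1 = 5 − 2·2
1 = −2·17 + 7·5
1 = 7·56 − 23·17
1 = −23·129 + 53·56
1 = 53·185 − 76·129
1 = −76·499 + 205·185
So 185⁻¹ ≡ 205 (mod 499).
Then x ≡ 205·156 ≡ 44 (mod 499); the smallest non-negative solution is x = 44.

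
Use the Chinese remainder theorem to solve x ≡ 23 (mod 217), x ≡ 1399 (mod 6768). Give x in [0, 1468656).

Write x = 23 + 217·k. Then 217·k ≡ 1399 − 23 ≡ 1376 (mod 6768).
Need 217⁻¹ mod 6768. Extended Euclid on (6768, 217):
6768 = 31*217 + 41
217 = 5*41 + 12
41 = 3*12 + 5
12 = 2*5 + 2
5 = 2*2 + 1
2 = 2*1 + 0
Back-substitute:
1 = 5 − 2·2
1 = −2·12 + 5·5
1 = 5·41 − 17·12
1 = −17·217 + 90·41
1 = 90·6768 − 2807·217
217⁻¹ ≡ 3961 (mod 6768), so k ≡ 3961·1376 ≡ 2096 (mod 6768).
x = 23 + 217·2096 = 454855.

454855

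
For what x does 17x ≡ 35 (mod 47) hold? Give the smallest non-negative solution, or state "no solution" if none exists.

38

First find gcd(17, 47):
47 = 2×17 + 13
17 = 1×13 + 4
13 = 3×4 + 1
4 = 4×1 + 0
gcd = 1, so a unique solution mod 47 exists.
Back-substitute for the Bézout coefficients:
1 = 13 − 3·4
1 = −3·17 + 4·13
1 = 4·47 − 11·17
So 17·(-11) ≡ 1 (mod 47), giving 17⁻¹ ≡ 36.
x ≡ 17⁻¹·35 ≡ 36·35 ≡ 38 (mod 47).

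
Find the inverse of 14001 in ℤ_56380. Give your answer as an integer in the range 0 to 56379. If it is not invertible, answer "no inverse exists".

25341

Apply the Euclidean algorithm to 56380 and 14001:
56380 = 4·14001 + 376
14001 = 37·376 + 89
376 = 4·89 + 20
89 = 4·20 + 9
20 = 2·9 + 2
9 = 4·2 + 1
2 = 2·1 + 0
gcd = 1, so the inverse exists. Back-substitute:
1 = 9 − 4·2
1 = −4·20 + 9·9
1 = 9·89 − 40·20
1 = −40·376 + 169·89
1 = 169·14001 − 6293·376
1 = −6293·56380 + 25341·14001
So 14001·25341 ≡ 1 (mod 56380).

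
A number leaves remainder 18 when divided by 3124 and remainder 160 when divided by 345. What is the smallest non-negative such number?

930970

Write x = 18 + 3124·k. Then 3124·k ≡ 160 − 18 ≡ 142 (mod 345).
Need 3124⁻¹ mod 345. Extended Euclid on (345, 19):
345 = 18·19 + 3
19 = 6·3 + 1
3 = 3·1 + 0
Back-substitute:
1 = 19 − 6·3
1 = −6·345 + 109·19
3124⁻¹ ≡ 109 (mod 345), so k ≡ 109·142 ≡ 298 (mod 345).
x = 18 + 3124·298 = 930970.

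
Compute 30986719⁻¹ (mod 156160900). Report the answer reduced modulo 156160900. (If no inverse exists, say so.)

4315179

Apply the Euclidean algorithm to 156160900 and 30986719:
156160900 = 5*30986719 + 1227305
30986719 = 25*1227305 + 304094
1227305 = 4*304094 + 10929
304094 = 27*10929 + 9011
10929 = 1*9011 + 1918
9011 = 4*1918 + 1339
1918 = 1*1339 + 579
1339 = 2*579 + 181
579 = 3*181 + 36
181 = 5*36 + 1
36 = 36*1 + 0
Since gcd(30986719, 156160900) = 1, back-substitute to write 1 as a combination:
1 = 181 − 5·36
1 = −5·579 + 16·181
1 = 16·1339 − 37·579
1 = −37·1918 + 53·1339
1 = 53·9011 − 249·1918
1 = −249·10929 + 302·9011
1 = 302·304094 − 8403·10929
1 = −8403·1227305 + 33914·304094
1 = 33914·30986719 − 856253·1227305
1 = −856253·156160900 + 4315179·30986719
So 30986719·4315179 ≡ 1 (mod 156160900).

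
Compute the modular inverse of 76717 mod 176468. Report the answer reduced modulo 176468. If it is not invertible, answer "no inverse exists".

51353

Apply the Euclidean algorithm to 176468 and 76717:
176468 = 2·76717 + 23034
76717 = 3·23034 + 7615
23034 = 3·7615 + 189
7615 = 40·189 + 55
189 = 3·55 + 24
55 = 2·24 + 7
24 = 3·7 + 3
7 = 2·3 + 1
3 = 3·1 + 0
Since gcd(76717, 176468) = 1, back-substitute to write 1 as a combination:
1 = 7 − 2·3
1 = −2·24 + 7·7
1 = 7·55 − 16·24
1 = −16·189 + 55·55
1 = 55·7615 − 2216·189
1 = −2216·23034 + 6703·7615
1 = 6703·76717 − 22325·23034
1 = −22325·176468 + 51353·76717
So 76717·51353 ≡ 1 (mod 176468).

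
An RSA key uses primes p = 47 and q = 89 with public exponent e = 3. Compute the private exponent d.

2699

φ(n) = (p−1)(q−1) = 46·88 = 4048.
Need d with 3·d ≡ 1 (mod 4048). Apply the extended Euclidean algorithm:
4048 = 1349*3 + 1
3 = 3*1 + 0
Back-substitute:
1 = 4048 − 1349·3
So 3·(-1349) ≡ 1 (mod 4048), hence d ≡ -1349 ≡ 2699 (mod 4048).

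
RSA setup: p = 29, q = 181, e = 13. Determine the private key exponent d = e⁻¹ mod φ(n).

3877

φ(n) = (p−1)(q−1) = 28·180 = 5040.
Need d with 13·d ≡ 1 (mod 5040). Apply the extended Euclidean algorithm:
5040 = 387×13 + 9
13 = 1×9 + 4
9 = 2×4 + 1
4 = 4×1 + 0
Back-substitute:
1 = 9 − 2·4
1 = −2·13 + 3·9
1 = 3·5040 − 1163·13
So 13·(-1163) ≡ 1 (mod 5040), hence d ≡ -1163 ≡ 3877 (mod 5040).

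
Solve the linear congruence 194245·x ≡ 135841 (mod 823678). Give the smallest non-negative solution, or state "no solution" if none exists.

282679

First find gcd(194245, 823678):
823678 = 4·194245 + 46698
194245 = 4·46698 + 7453
46698 = 6·7453 + 1980
7453 = 3·1980 + 1513
1980 = 1·1513 + 467
1513 = 3·467 + 112
467 = 4·112 + 19
112 = 5·19 + 17
19 = 1·17 + 2
17 = 8·2 + 1
2 = 2·1 + 0
gcd = 1, so a unique solution mod 823678 exists.
Back-substitute for the Bézout coefficients:
1 = 17 − 8·2
1 = −8·19 + 9·17
1 = 9·112 − 53·19
1 = −53·467 + 221·112
1 = 221·1513 − 716·467
1 = −716·1980 + 937·1513
1 = 937·7453 − 3527·1980
1 = −3527·46698 + 22099·7453
1 = 22099·194245 − 91923·46698
1 = −91923·823678 + 389791·194245
So 194245·(389791) ≡ 1 (mod 823678), giving 194245⁻¹ ≡ 389791.
x ≡ 194245⁻¹·135841 ≡ 389791·135841 ≡ 282679 (mod 823678).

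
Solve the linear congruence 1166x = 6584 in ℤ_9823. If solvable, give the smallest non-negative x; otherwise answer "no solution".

no solution

gcd(1166, 9823):
9823 = 8×1166 + 495
1166 = 2×495 + 176
495 = 2×176 + 143
176 = 1×143 + 33
143 = 4×33 + 11
33 = 3×11 + 0
gcd = 11, but 11 ∤ 6584, so the congruence has no solution.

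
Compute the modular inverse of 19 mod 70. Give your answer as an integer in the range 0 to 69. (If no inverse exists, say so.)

Run Euclid on (70, 19):
70 = 3*19 + 13
19 = 1*13 + 6
13 = 2*6 + 1
6 = 6*1 + 0
gcd = 1, so the inverse exists. Back-substitute:
1 = 13 − 2·6
1 = −2·19 + 3·13
1 = 3·70 − 11·19
So 19·(-11) ≡ 1 (mod 70), and -11 ≡ 59 (mod 70).

59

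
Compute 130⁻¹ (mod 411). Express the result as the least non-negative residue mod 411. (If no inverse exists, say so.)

313

gcd(411, 130) by repeated division:
411 = 3·130 + 21
130 = 6·21 + 4
21 = 5·4 + 1
4 = 4·1 + 0
The gcd is 1. Working backward:
1 = 21 − 5·4
1 = −5·130 + 31·21
1 = 31·411 − 98·130
Thus 130·(-98) ≡ 1 (mod 411); reducing, -98 mod 411 = 313.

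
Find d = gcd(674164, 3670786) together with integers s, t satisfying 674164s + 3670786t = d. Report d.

2

Repeated division:
3670786 = 5·674164 + 299966
674164 = 2·299966 + 74232
299966 = 4·74232 + 3038
74232 = 24·3038 + 1320
3038 = 2·1320 + 398
1320 = 3·398 + 126
398 = 3·126 + 20
126 = 6·20 + 6
20 = 3·6 + 2
6 = 3·2 + 0
gcd(674164, 3670786) = 2.
Back-substituting:
2 = 20 − 3·6
2 = −3·126 + 19·20
2 = 19·398 − 60·126
2 = −60·1320 + 199·398
2 = 199·3038 − 458·1320
2 = −458·74232 + 11191·3038
2 = 11191·299966 − 45222·74232
2 = −45222·674164 + 101635·299966
2 = 101635·3670786 − 553397·674164
So 2 = (101635)·3670786 + (-553397)·674164.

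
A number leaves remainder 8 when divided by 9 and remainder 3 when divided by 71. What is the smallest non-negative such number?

Write x = 8 + 9·k. Then 9·k ≡ 3 − 8 ≡ 66 (mod 71).
Need 9⁻¹ mod 71. Extended Euclid on (71, 9):
71 = 7*9 + 8
9 = 1*8 + 1
8 = 8*1 + 0
Back-substitute:
1 = 9 − 8
1 = −71 + 8·9
9⁻¹ ≡ 8 (mod 71), so k ≡ 8·66 ≡ 31 (mod 71).
x = 8 + 9·31 = 287.

287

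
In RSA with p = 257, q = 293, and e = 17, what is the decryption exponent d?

φ(n) = (p−1)(q−1) = 256·292 = 74752.
Need d with 17·d ≡ 1 (mod 74752). Apply the extended Euclidean algorithm:
74752 = 4397×17 + 3
17 = 5×3 + 2
3 = 1×2 + 1
2 = 2×1 + 0
Back-substitute:
1 = 3 − 2
1 = −17 + 6·3
1 = 6·74752 − 26383·17
So 17·(-26383) ≡ 1 (mod 74752), hence d ≡ -26383 ≡ 48369 (mod 74752).

48369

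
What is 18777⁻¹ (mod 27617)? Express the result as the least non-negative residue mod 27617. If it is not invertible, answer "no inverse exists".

24596

Run Euclid on (27617, 18777):
27617 = 1×18777 + 8840
18777 = 2×8840 + 1097
8840 = 8×1097 + 64
1097 = 17×64 + 9
64 = 7×9 + 1
9 = 9×1 + 0
gcd = 1, so the inverse exists. Back-substitute:
1 = 64 − 7·9
1 = −7·1097 + 120·64
1 = 120·8840 − 967·1097
1 = −967·18777 + 2054·8840
1 = 2054·27617 − 3021·18777
Thus 18777·(-3021) ≡ 1 (mod 27617); reducing, -3021 mod 27617 = 24596.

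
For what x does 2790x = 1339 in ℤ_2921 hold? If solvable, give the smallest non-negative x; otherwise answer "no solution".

1729

First find gcd(2790, 2921):
2921 = 1·2790 + 131
2790 = 21·131 + 39
131 = 3·39 + 14
39 = 2·14 + 11
14 = 1·11 + 3
11 = 3·3 + 2
3 = 1·2 + 1
2 = 2·1 + 0
gcd = 1, so a unique solution mod 2921 exists.
Back-substitute for the Bézout coefficients:
1 = 3 − 2
1 = −11 + 4·3
1 = 4·14 − 5·11
1 = −5·39 + 14·14
1 = 14·131 − 47·39
1 = −47·2790 + 1001·131
1 = 1001·2921 − 1048·2790
So 2790·(-1048) ≡ 1 (mod 2921), giving 2790⁻¹ ≡ 1873.
x ≡ 2790⁻¹·1339 ≡ 1873·1339 ≡ 1729 (mod 2921).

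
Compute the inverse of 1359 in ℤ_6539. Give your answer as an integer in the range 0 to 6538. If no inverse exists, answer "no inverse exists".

gcd(6539, 1359) by repeated division:
6539 = 4*1359 + 1103
1359 = 1*1103 + 256
1103 = 4*256 + 79
256 = 3*79 + 19
79 = 4*19 + 3
19 = 6*3 + 1
3 = 3*1 + 0
gcd = 1, so the inverse exists. Back-substitute:
1 = 19 − 6·3
1 = −6·79 + 25·19
1 = 25·256 − 81·79
1 = −81·1103 + 349·256
1 = 349·1359 − 430·1103
1 = −430·6539 + 2069·1359
So 1359·2069 ≡ 1 (mod 6539).

2069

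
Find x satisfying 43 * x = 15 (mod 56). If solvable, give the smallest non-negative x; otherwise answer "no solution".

First find gcd(43, 56):
56 = 1×43 + 13
43 = 3×13 + 4
13 = 3×4 + 1
4 = 4×1 + 0
gcd = 1, so a unique solution mod 56 exists.
Back-substitute for the Bézout coefficients:
1 = 13 − 3·4
1 = −3·43 + 10·13
1 = 10·56 − 13·43
So 43·(-13) ≡ 1 (mod 56), giving 43⁻¹ ≡ 43.
x ≡ 43⁻¹·15 ≡ 43·15 ≡ 29 (mod 56).

29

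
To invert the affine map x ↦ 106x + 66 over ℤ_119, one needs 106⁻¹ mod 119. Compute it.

64

Apply the Euclidean algorithm to 119 and 106:
119 = 1×106 + 13
106 = 8×13 + 2
13 = 6×2 + 1
2 = 2×1 + 0
gcd = 1, so the inverse exists. Back-substitute:
1 = 13 − 6·2
1 = −6·106 + 49·13
1 = 49·119 − 55·106
So 106·(-55) ≡ 1 (mod 119), and -55 ≡ 64 (mod 119).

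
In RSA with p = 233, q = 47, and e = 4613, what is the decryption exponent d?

φ(n) = (p−1)(q−1) = 232·46 = 10672.
Need d with 4613·d ≡ 1 (mod 10672). Apply the extended Euclidean algorithm:
10672 = 2·4613 + 1446
4613 = 3·1446 + 275
1446 = 5·275 + 71
275 = 3·71 + 62
71 = 1·62 + 9
62 = 6·9 + 8
9 = 1·8 + 1
8 = 8·1 + 0
Back-substitute:
1 = 9 − 8
1 = −62 + 7·9
1 = 7·71 − 8·62
1 = −8·275 + 31·71
1 = 31·1446 − 163·275
1 = −163·4613 + 520·1446
1 = 520·10672 − 1203·4613
So 4613·(-1203) ≡ 1 (mod 10672), hence d ≡ -1203 ≡ 9469 (mod 10672).

9469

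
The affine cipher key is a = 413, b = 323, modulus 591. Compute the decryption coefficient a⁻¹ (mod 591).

83

Run Euclid on (591, 413):
591 = 1×413 + 178
413 = 2×178 + 57
178 = 3×57 + 7
57 = 8×7 + 1
7 = 7×1 + 0
gcd = 1, so the inverse exists. Back-substitute:
1 = 57 − 8·7
1 = −8·178 + 25·57
1 = 25·413 − 58·178
1 = −58·591 + 83·413
So 413·83 ≡ 1 (mod 591).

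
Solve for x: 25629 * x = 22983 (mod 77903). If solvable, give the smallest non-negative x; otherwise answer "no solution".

First find gcd(25629, 77903):
77903 = 3*25629 + 1016
25629 = 25*1016 + 229
1016 = 4*229 + 100
229 = 2*100 + 29
100 = 3*29 + 13
29 = 2*13 + 3
13 = 4*3 + 1
3 = 3*1 + 0
gcd = 1, so a unique solution mod 77903 exists.
Back-substitute for the Bézout coefficients:
1 = 13 − 4·3
1 = −4·29 + 9·13
1 = 9·100 − 31·29
1 = −31·229 + 71·100
1 = 71·1016 − 315·229
1 = −315·25629 + 7946·1016
1 = 7946·77903 − 24153·25629
So 25629·(-24153) ≡ 1 (mod 77903), giving 25629⁻¹ ≡ 53750.
x ≡ 25629⁻¹·22983 ≡ 53750·22983 ≡ 28379 (mod 77903).

28379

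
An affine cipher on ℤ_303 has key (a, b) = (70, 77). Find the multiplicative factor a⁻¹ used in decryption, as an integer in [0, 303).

13

Extended Euclidean algorithm:
303 = 4*70 + 23
70 = 3*23 + 1
23 = 23*1 + 0
The gcd is 1. Working backward:
1 = 70 − 3·23
1 = −3·303 + 13·70
So 70·13 ≡ 1 (mod 303).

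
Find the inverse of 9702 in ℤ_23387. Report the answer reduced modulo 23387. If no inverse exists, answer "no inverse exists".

Euclidean algorithm on 23387, 9702:
23387 = 2×9702 + 3983
9702 = 2×3983 + 1736
3983 = 2×1736 + 511
1736 = 3×511 + 203
511 = 2×203 + 105
203 = 1×105 + 98
105 = 1×98 + 7
98 = 14×7 + 0
Since gcd = 7 > 1, 9702 is not a unit mod 23387.

no inverse exists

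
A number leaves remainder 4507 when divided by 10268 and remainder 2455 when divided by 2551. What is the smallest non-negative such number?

11135019

Write x = 4507 + 10268·k. Then 10268·k ≡ 2455 − 4507 ≡ 499 (mod 2551).
Need 10268⁻¹ mod 2551. Extended Euclid on (2551, 64):
2551 = 39×64 + 55
64 = 1×55 + 9
55 = 6×9 + 1
9 = 9×1 + 0
Back-substitute:
1 = 55 − 6·9
1 = −6·64 + 7·55
1 = 7·2551 − 279·64
10268⁻¹ ≡ 2272 (mod 2551), so k ≡ 2272·499 ≡ 1084 (mod 2551).
x = 4507 + 10268·1084 = 11135019.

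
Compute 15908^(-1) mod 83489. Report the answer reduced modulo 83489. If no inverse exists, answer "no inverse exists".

20127

Apply the Euclidean algorithm to 83489 and 15908:
83489 = 5*15908 + 3949
15908 = 4*3949 + 112
3949 = 35*112 + 29
112 = 3*29 + 25
29 = 1*25 + 4
25 = 6*4 + 1
4 = 4*1 + 0
Since gcd(15908, 83489) = 1, back-substitute to write 1 as a combination:
1 = 25 − 6·4
1 = −6·29 + 7·25
1 = 7·112 − 27·29
1 = −27·3949 + 952·112
1 = 952·15908 − 3835·3949
1 = −3835·83489 + 20127·15908
So 15908·20127 ≡ 1 (mod 83489).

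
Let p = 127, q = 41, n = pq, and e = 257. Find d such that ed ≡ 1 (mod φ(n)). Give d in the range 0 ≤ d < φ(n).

φ(n) = (p−1)(q−1) = 126·40 = 5040.
Need d with 257·d ≡ 1 (mod 5040). Apply the extended Euclidean algorithm:
5040 = 19×257 + 157
257 = 1×157 + 100
157 = 1×100 + 57
100 = 1×57 + 43
57 = 1×43 + 14
43 = 3×14 + 1
14 = 14×1 + 0
Back-substitute:
1 = 43 − 3·14
1 = −3·57 + 4·43
1 = 4·100 − 7·57
1 = −7·157 + 11·100
1 = 11·257 − 18·157
1 = −18·5040 + 353·257
So 257·353 ≡ 1 (mod 5040), hence d = 353.

353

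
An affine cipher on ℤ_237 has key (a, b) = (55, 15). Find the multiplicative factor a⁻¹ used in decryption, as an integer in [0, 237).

181

gcd(237, 55) by repeated division:
237 = 4*55 + 17
55 = 3*17 + 4
17 = 4*4 + 1
4 = 4*1 + 0
gcd = 1, so the inverse exists. Back-substitute:
1 = 17 − 4·4
1 = −4·55 + 13·17
1 = 13·237 − 56·55
Hence 55⁻¹ ≡ -56 ≡ 181 (mod 237).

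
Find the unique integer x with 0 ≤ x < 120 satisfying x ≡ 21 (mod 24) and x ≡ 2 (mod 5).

117

Write x = 21 + 24·k. Then 24·k ≡ 2 − 21 ≡ 1 (mod 5).
Need 24⁻¹ mod 5. Extended Euclid on (5, 4):
5 = 1·4 + 1
4 = 4·1 + 0
Back-substitute:
1 = 5 − 4
24⁻¹ ≡ 4 (mod 5), so k ≡ 4·1 ≡ 4 (mod 5).
x = 21 + 24·4 = 117.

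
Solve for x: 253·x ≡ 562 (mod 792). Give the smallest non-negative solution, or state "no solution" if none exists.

no solution

gcd(253, 792):
792 = 3×253 + 33
253 = 7×33 + 22
33 = 1×22 + 11
22 = 2×11 + 0
gcd = 11, but 11 ∤ 562, so the congruence has no solution.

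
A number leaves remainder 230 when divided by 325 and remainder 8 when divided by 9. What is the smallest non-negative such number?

Write x = 230 + 325·k. Then 325·k ≡ 8 − 230 ≡ 3 (mod 9).
Need 325⁻¹ mod 9. Extended Euclid on (9, 1):
9 = 9×1 + 0
325⁻¹ ≡ 1 (mod 9), so k ≡ 1·3 ≡ 3 (mod 9).
x = 230 + 325·3 = 1205.

1205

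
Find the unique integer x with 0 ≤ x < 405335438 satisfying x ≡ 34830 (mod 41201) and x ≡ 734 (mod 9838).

Write x = 34830 + 41201·k. Then 41201·k ≡ 734 − 34830 ≡ 5256 (mod 9838).
Need 41201⁻¹ mod 9838. Extended Euclid on (9838, 1849):
9838 = 5*1849 + 593
1849 = 3*593 + 70
593 = 8*70 + 33
70 = 2*33 + 4
33 = 8*4 + 1
4 = 4*1 + 0
Back-substitute:
1 = 33 − 8·4
1 = −8·70 + 17·33
1 = 17·593 − 144·70
1 = −144·1849 + 449·593
1 = 449·9838 − 2389·1849
41201⁻¹ ≡ 7449 (mod 9838), so k ≡ 7449·5256 ≡ 6542 (mod 9838).
x = 34830 + 41201·6542 = 269571772.

269571772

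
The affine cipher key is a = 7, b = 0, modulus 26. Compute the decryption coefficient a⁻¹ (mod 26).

Extended Euclidean algorithm:
26 = 3*7 + 5
7 = 1*5 + 2
5 = 2*2 + 1
2 = 2*1 + 0
Since gcd(7, 26) = 1, back-substitute to write 1 as a combination:
1 = 5 − 2·2
1 = −2·7 + 3·5
1 = 3·26 − 11·7
So 7·(-11) ≡ 1 (mod 26), and -11 ≡ 15 (mod 26).

15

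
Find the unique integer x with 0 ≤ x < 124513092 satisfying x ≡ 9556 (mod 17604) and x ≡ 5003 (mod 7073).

Write x = 9556 + 17604·k. Then 17604·k ≡ 5003 − 9556 ≡ 2520 (mod 7073).
Need 17604⁻¹ mod 7073. Extended Euclid on (7073, 3458):
7073 = 2·3458 + 157
3458 = 22·157 + 4
157 = 39·4 + 1
4 = 4·1 + 0
Back-substitute:
1 = 157 − 39·4
1 = −39·3458 + 859·157
1 = 859·7073 − 1757·3458
17604⁻¹ ≡ 5316 (mod 7073), so k ≡ 5316·2520 ≡ 58 (mod 7073).
x = 9556 + 17604·58 = 1030588.

1030588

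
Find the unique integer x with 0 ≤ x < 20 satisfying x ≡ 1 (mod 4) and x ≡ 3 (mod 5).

13

Write x = 1 + 4·k. Then 4·k ≡ 3 − 1 ≡ 2 (mod 5).
Need 4⁻¹ mod 5. Extended Euclid on (5, 4):
5 = 1·4 + 1
4 = 4·1 + 0
Back-substitute:
1 = 5 − 4
4⁻¹ ≡ 4 (mod 5), so k ≡ 4·2 ≡ 3 (mod 5).
x = 1 + 4·3 = 13.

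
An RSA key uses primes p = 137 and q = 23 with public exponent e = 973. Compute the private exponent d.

φ(n) = (p−1)(q−1) = 136·22 = 2992.
Need d with 973·d ≡ 1 (mod 2992). Apply the extended Euclidean algorithm:
2992 = 3·973 + 73
973 = 13·73 + 24
73 = 3·24 + 1
24 = 24·1 + 0
Back-substitute:
1 = 73 − 3·24
1 = −3·973 + 40·73
1 = 40·2992 − 123·973
So 973·(-123) ≡ 1 (mod 2992), hence d ≡ -123 ≡ 2869 (mod 2992).

2869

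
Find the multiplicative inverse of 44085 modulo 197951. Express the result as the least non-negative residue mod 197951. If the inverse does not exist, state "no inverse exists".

192446

Run Euclid on (197951, 44085):
197951 = 4*44085 + 21611
44085 = 2*21611 + 863
21611 = 25*863 + 36
863 = 23*36 + 35
36 = 1*35 + 1
35 = 35*1 + 0
The gcd is 1. Working backward:
1 = 36 − 35
1 = −863 + 24·36
1 = 24·21611 − 601·863
1 = −601·44085 + 1226·21611
1 = 1226·197951 − 5505·44085
Hence 44085⁻¹ ≡ -5505 ≡ 192446 (mod 197951).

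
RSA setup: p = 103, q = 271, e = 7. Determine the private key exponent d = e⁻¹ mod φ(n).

φ(n) = (p−1)(q−1) = 102·270 = 27540.
Need d with 7·d ≡ 1 (mod 27540). Apply the extended Euclidean algorithm:
27540 = 3934·7 + 2
7 = 3·2 + 1
2 = 2·1 + 0
Back-substitute:
1 = 7 − 3·2
1 = −3·27540 + 11803·7
So 7·11803 ≡ 1 (mod 27540), hence d = 11803.

11803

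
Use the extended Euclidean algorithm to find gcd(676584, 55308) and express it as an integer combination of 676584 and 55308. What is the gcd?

Repeated division:
676584 = 12·55308 + 12888
55308 = 4·12888 + 3756
12888 = 3·3756 + 1620
3756 = 2·1620 + 516
1620 = 3·516 + 72
516 = 7·72 + 12
72 = 6·12 + 0
gcd(676584, 55308) = 12.
Back-substituting:
12 = 516 − 7·72
12 = −7·1620 + 22·516
12 = 22·3756 − 51·1620
12 = −51·12888 + 175·3756
12 = 175·55308 − 751·12888
12 = −751·676584 + 9187·55308
So 12 = (-751)·676584 + (9187)·55308.

12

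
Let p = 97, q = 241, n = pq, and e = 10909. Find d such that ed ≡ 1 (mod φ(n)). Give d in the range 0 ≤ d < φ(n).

16309

φ(n) = (p−1)(q−1) = 96·240 = 23040.
Need d with 10909·d ≡ 1 (mod 23040). Apply the extended Euclidean algorithm:
23040 = 2·10909 + 1222
10909 = 8·1222 + 1133
1222 = 1·1133 + 89
1133 = 12·89 + 65
89 = 1·65 + 24
65 = 2·24 + 17
24 = 1·17 + 7
17 = 2·7 + 3
7 = 2·3 + 1
3 = 3·1 + 0
Back-substitute:
1 = 7 − 2·3
1 = −2·17 + 5·7
1 = 5·24 − 7·17
1 = −7·65 + 19·24
1 = 19·89 − 26·65
1 = −26·1133 + 331·89
1 = 331·1222 − 357·1133
1 = −357·10909 + 3187·1222
1 = 3187·23040 − 6731·10909
So 10909·(-6731) ≡ 1 (mod 23040), hence d ≡ -6731 ≡ 16309 (mod 23040).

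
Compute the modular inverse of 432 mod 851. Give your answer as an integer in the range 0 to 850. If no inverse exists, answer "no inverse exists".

262

Run Euclid on (851, 432):
851 = 1×432 + 419
432 = 1×419 + 13
419 = 32×13 + 3
13 = 4×3 + 1
3 = 3×1 + 0
The gcd is 1. Working backward:
1 = 13 − 4·3
1 = −4·419 + 129·13
1 = 129·432 − 133·419
1 = −133·851 + 262·432
So 432·262 ≡ 1 (mod 851).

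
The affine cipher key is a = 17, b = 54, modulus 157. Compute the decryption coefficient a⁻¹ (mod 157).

37

Run Euclid on (157, 17):
157 = 9×17 + 4
17 = 4×4 + 1
4 = 4×1 + 0
The gcd is 1. Working backward:
1 = 17 − 4·4
1 = −4·157 + 37·17
So 17·37 ≡ 1 (mod 157).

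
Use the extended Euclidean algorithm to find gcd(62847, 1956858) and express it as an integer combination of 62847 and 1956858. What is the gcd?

3

Repeated division:
1956858 = 31×62847 + 8601
62847 = 7×8601 + 2640
8601 = 3×2640 + 681
2640 = 3×681 + 597
681 = 1×597 + 84
597 = 7×84 + 9
84 = 9×9 + 3
9 = 3×3 + 0
gcd(62847, 1956858) = 3.
Express as a combination:
3 = 84 − 9·9
3 = −9·597 + 64·84
3 = 64·681 − 73·597
3 = −73·2640 + 283·681
3 = 283·8601 − 922·2640
3 = −922·62847 + 6737·8601
3 = 6737·1956858 − 209769·62847
So 3 = (6737)·1956858 + (-209769)·62847.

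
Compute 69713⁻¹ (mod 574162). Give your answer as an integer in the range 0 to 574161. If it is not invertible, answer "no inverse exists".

439535

Extended Euclidean algorithm:
574162 = 8×69713 + 16458
69713 = 4×16458 + 3881
16458 = 4×3881 + 934
3881 = 4×934 + 145
934 = 6×145 + 64
145 = 2×64 + 17
64 = 3×17 + 13
17 = 1×13 + 4
13 = 3×4 + 1
4 = 4×1 + 0
Since gcd(69713, 574162) = 1, back-substitute to write 1 as a combination:
1 = 13 − 3·4
1 = −3·17 + 4·13
1 = 4·64 − 15·17
1 = −15·145 + 34·64
1 = 34·934 − 219·145
1 = −219·3881 + 910·934
1 = 910·16458 − 3859·3881
1 = −3859·69713 + 16346·16458
1 = 16346·574162 − 134627·69713
Thus 69713·(-134627) ≡ 1 (mod 574162); reducing, -134627 mod 574162 = 439535.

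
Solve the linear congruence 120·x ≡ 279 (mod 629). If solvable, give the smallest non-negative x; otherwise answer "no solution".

First find gcd(120, 629):
629 = 5×120 + 29
120 = 4×29 + 4
29 = 7×4 + 1
4 = 4×1 + 0
gcd = 1, so a unique solution mod 629 exists.
Back-substitute for the Bézout coefficients:
1 = 29 − 7·4
1 = −7·120 + 29·29
1 = 29·629 − 152·120
So 120·(-152) ≡ 1 (mod 629), giving 120⁻¹ ≡ 477.
x ≡ 120⁻¹·279 ≡ 477·279 ≡ 364 (mod 629).

364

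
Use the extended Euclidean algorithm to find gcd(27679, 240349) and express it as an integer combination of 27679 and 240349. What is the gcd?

1

Repeated division:
240349 = 8·27679 + 18917
27679 = 1·18917 + 8762
18917 = 2·8762 + 1393
8762 = 6·1393 + 404
1393 = 3·404 + 181
404 = 2·181 + 42
181 = 4·42 + 13
42 = 3·13 + 3
13 = 4·3 + 1
3 = 3·1 + 0
gcd(27679, 240349) = 1.
Express as a combination:
1 = 13 − 4·3
1 = −4·42 + 13·13
1 = 13·181 − 56·42
1 = −56·404 + 125·181
1 = 125·1393 − 431·404
1 = −431·8762 + 2711·1393
1 = 2711·18917 − 5853·8762
1 = −5853·27679 + 8564·18917
1 = 8564·240349 − 74365·27679
So 1 = (8564)·240349 + (-74365)·27679.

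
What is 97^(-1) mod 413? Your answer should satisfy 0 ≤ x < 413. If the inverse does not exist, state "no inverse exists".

gcd(413, 97) by repeated division:
413 = 4·97 + 25
97 = 3·25 + 22
25 = 1·22 + 3
22 = 7·3 + 1
3 = 3·1 + 0
The gcd is 1. Working backward:
1 = 22 − 7·3
1 = −7·25 + 8·22
1 = 8·97 − 31·25
1 = −31·413 + 132·97
So 97·132 ≡ 1 (mod 413).

132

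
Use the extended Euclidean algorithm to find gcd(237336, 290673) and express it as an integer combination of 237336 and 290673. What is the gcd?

Repeated division:
290673 = 1·237336 + 53337
237336 = 4·53337 + 23988
53337 = 2·23988 + 5361
23988 = 4·5361 + 2544
5361 = 2·2544 + 273
2544 = 9·273 + 87
273 = 3·87 + 12
87 = 7·12 + 3
12 = 4·3 + 0
gcd(237336, 290673) = 3.
Back-substituting:
3 = 87 − 7·12
3 = −7·273 + 22·87
3 = 22·2544 − 205·273
3 = −205·5361 + 432·2544
3 = 432·23988 − 1933·5361
3 = −1933·53337 + 4298·23988
3 = 4298·237336 − 19125·53337
3 = −19125·290673 + 23423·237336
So 3 = (-19125)·290673 + (23423)·237336.

3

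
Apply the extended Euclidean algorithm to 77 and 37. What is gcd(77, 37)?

Apply Euclid's algorithm to 77 and 37:
77 = 2·37 + 3
37 = 12·3 + 1
3 = 3·1 + 0
gcd(77, 37) = 1.
Working backward:
1 = 37 − 12·3
1 = −12·77 + 25·37
So 1 = (-12)·77 + (25)·37.

1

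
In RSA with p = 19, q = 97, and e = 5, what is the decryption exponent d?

1037

φ(n) = (p−1)(q−1) = 18·96 = 1728.
Need d with 5·d ≡ 1 (mod 1728). Apply the extended Euclidean algorithm:
1728 = 345*5 + 3
5 = 1*3 + 2
3 = 1*2 + 1
2 = 2*1 + 0
Back-substitute:
1 = 3 − 2
1 = −5 + 2·3
1 = 2·1728 − 691·5
So 5·(-691) ≡ 1 (mod 1728), hence d ≡ -691 ≡ 1037 (mod 1728).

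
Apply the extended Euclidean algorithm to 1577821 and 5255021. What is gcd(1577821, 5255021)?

1

Repeated division:
5255021 = 3·1577821 + 521558
1577821 = 3·521558 + 13147
521558 = 39·13147 + 8825
13147 = 1·8825 + 4322
8825 = 2·4322 + 181
4322 = 23·181 + 159
181 = 1·159 + 22
159 = 7·22 + 5
22 = 4·5 + 2
5 = 2·2 + 1
2 = 2·1 + 0
gcd(1577821, 5255021) = 1.
Working backward:
1 = 5 − 2·2
1 = −2·22 + 9·5
1 = 9·159 − 65·22
1 = −65·181 + 74·159
1 = 74·4322 − 1767·181
1 = −1767·8825 + 3608·4322
1 = 3608·13147 − 5375·8825
1 = −5375·521558 + 213233·13147
1 = 213233·1577821 − 645074·521558
1 = −645074·5255021 + 2148455·1577821
So 1 = (-645074)·5255021 + (2148455)·1577821.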